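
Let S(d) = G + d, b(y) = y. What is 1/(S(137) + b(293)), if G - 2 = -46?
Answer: 1/386 ≈ 0.0025907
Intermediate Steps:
G = -44 (G = 2 - 46 = -44)
S(d) = -44 + d
1/(S(137) + b(293)) = 1/((-44 + 137) + 293) = 1/(93 + 293) = 1/386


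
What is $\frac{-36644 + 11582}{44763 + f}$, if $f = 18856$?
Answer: $- \frac{25062}{63619} \approx -0.39394$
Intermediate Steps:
$\frac{-36644 + 11582}{44763 + f} = \frac{-36644 + 11582}{44763 + 18856} = - \frac{25062}{63619}$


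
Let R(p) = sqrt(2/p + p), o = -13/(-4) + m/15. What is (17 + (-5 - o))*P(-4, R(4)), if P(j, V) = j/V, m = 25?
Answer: -85*sqrt(2)/9 ≈ -13.356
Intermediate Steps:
o = 59/12 (o = -13/(-4) + 25/15 = -13*(-1/4) + 25*(1/15) = 13/4 + 5/3 = 59/12 ≈ 4.9167)
R(p) = sqrt(p + 2/p)
(17 + (-5 - o))*P(-4, R(4)) = (17 + (-5 - 1*59/12))*(-4/sqrt(4 + 2/4)) = (17 + (-5 - 59/12))*(-4/sqrt(4 + 2*(1/4))) = (17 - 119/12)*(-4/sqrt(4 + 1/2)) = 85*(-4*sqrt(2)/3)/12 = -85*sqrt(2)/9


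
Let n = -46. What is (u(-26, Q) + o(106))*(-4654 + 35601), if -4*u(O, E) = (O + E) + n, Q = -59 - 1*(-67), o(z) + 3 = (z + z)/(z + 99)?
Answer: 89034519/205 ≈ 4.3431e+5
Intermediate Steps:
o(z) = -3 + 2*z/(99 + z) (o(z) = -3 + (z + z)/(z + 99) = -3 + (2*z)/(99 + z) = -3 + 2*z/(99 + z))
Q = 8 (Q = -59 + 67 = 8)
u(O, E) = 23/2 - E/4 - O/4 (u(O, E) = -((O + E) - 46)/4 = -((E + O) - 46)/4 = -(-46 + E + O)/4 = 23/2 - E/4 - O/4)
(u(-26, Q) + o(106))*(-4654 + 35601) = ((23/2 - ¼*8 - ¼*(-26)) + (-297 - 1*106)/(99 + 106))*(-4654 + 35601) = ((23/2 - 2 + 13/2) + (-297 - 106)/205)*30947 = (16 + (1/205)*(-403))*30947 = (16 - 403/205)*30947 = (2877/205)*30947 = 89034519/205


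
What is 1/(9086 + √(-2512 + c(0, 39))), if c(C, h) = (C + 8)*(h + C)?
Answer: 413/3752618 - 5*I*√22/41278798 ≈ 0.00011006 - 5.6814e-7*I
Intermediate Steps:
c(C, h) = (8 + C)*(C + h)
1/(9086 + √(-2512 + c(0, 39))) = 1/(9086 + √(-2512 + (0² + 8*0 + 8*39 + 0*39))) = 1/(9086 + √(-2512 + (0 + 0 + 312 + 0))) = 1/(9086 + √(-2512 + 312)) = 1/(9086 + √(-2200)) = 1/(9086 + 10*I*√22)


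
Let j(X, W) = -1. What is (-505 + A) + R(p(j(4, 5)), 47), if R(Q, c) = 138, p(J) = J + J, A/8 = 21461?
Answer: 171321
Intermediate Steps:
A = 171688 (A = 8*21461 = 171688)
p(J) = 2*J
(-505 + A) + R(p(j(4, 5)), 47) = (-505 + 171688) + 138 = 171183 + 138 = 171321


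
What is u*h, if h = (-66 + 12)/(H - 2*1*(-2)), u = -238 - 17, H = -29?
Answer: -2754/5 ≈ -550.80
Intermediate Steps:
u = -255
h = 54/25 (h = (-66 + 12)/(-29 - 2*1*(-2)) = -54/(-29 - 2*(-2)) = -54/(-29 + 4) = -54/(-25) = -54*(-1/25) = 54/25 ≈ 2.1600)
u*h = -255*54/25 = -2754/5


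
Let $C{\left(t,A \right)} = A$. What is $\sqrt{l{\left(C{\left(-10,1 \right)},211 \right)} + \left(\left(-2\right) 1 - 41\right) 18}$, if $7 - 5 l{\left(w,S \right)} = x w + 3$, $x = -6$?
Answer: $2 i \sqrt{193} \approx 27.785 i$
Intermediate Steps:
$l{\left(w,S \right)} = \frac{4}{5} + \frac{6 w}{5}$ ($l{\left(w,S \right)} = \frac{7}{5} - \frac{- 6 w + 3}{5} = \frac{7}{5} - \frac{3 - 6 w}{5} = \frac{7}{5} + \left(- \frac{3}{5} + \frac{6 w}{5}\right) = \frac{4}{5} + \frac{6 w}{5}$)
$\sqrt{l{\left(C{\left(-10,1 \right)},211 \right)} + \left(\left(-2\right) 1 - 41\right) 18} = \sqrt{\left(\frac{4}{5} + \frac{6}{5} \cdot 1\right) + \left(\left(-2\right) 1 - 41\right) 18} = \sqrt{\left(\frac{4}{5} + \frac{6}{5}\right) + \left(-2 - 41\right) 18} = \sqrt{2 - 774} = \sqrt{-772} = 2 i \sqrt{193}$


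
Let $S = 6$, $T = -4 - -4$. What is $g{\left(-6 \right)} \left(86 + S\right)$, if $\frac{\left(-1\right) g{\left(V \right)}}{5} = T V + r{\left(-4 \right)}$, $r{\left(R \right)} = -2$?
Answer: $920$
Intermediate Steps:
$T = 0$ ($T = -4 + 4 = 0$)
$g{\left(V \right)} = 10$ ($g{\left(V \right)} = - 5 \left(0 V - 2\right) = - 5 \left(0 - 2\right) = \left(-5\right) \left(-2\right) = 10$)
$g{\left(-6 \right)} \left(86 + S\right) = 10 \left(86 + 6\right) = 10 \cdot 92 = 920$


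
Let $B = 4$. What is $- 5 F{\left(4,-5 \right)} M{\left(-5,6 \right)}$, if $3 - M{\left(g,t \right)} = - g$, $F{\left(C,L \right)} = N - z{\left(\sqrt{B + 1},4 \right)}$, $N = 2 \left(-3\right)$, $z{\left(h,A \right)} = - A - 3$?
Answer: $10$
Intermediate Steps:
$z{\left(h,A \right)} = -3 - A$
$N = -6$
$F{\left(C,L \right)} = 1$ ($F{\left(C,L \right)} = -6 - \left(-3 - 4\right) = -6 - -7 = -6 + 7 = 1$)
$M{\left(g,t \right)} = 3 + g$ ($M{\left(g,t \right)} = 3 - - g = 3 + g$)
$- 5 F{\left(4,-5 \right)} M{\left(-5,6 \right)} = \left(-5\right) 1 \left(3 - 5\right) = \left(-5\right) \left(-2\right) = 10$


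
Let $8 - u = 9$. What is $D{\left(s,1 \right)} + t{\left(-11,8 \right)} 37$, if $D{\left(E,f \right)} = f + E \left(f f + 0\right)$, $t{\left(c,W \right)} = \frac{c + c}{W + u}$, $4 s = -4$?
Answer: $- \frac{814}{7} \approx -116.29$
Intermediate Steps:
$u = -1$ ($u = 8 - 9 = -1$)
$s = -1$ ($s = \frac{1}{4} \left(-4\right) = -1$)
$t{\left(c,W \right)} = \frac{2 c}{-1 + W}$ ($t{\left(c,W \right)} = \frac{c + c}{W - 1} = \frac{2 c}{-1 + W}$)
$D{\left(E,f \right)} = f + E f^{2}$ ($D{\left(E,f \right)} = f + E \left(f^{2} + 0\right) = f + E f^{2}$)
$D{\left(s,1 \right)} + t{\left(-11,8 \right)} 37 = 1 \left(1 - 1\right) + 2 \left(-11\right) \frac{1}{-1 + 8} \cdot 37 = 1 \left(1 - 1\right) + 2 \left(-11\right) \frac{1}{7} \cdot 37 = 1 \cdot 0 + 2 \left(-11\right) \frac{1}{7} \cdot 37 = 0 - \frac{814}{7} = - \frac{814}{7}$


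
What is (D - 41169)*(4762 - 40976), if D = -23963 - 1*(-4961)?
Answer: 2179032594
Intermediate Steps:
D = -19002 (D = -23963 + 4961 = -19002)
(D - 41169)*(4762 - 40976) = (-19002 - 41169)*(4762 - 40976) = -60171*(-36214) = 2179032594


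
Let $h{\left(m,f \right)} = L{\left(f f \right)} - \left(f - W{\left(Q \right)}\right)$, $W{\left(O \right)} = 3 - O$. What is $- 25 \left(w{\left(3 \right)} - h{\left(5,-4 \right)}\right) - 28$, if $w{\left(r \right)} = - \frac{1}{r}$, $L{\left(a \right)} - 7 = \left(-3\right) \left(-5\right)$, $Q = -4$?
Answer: $\frac{2416}{3} \approx 805.33$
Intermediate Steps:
$L{\left(a \right)} = 22$ ($L{\left(a \right)} = 7 - -15 = 7 + 15 = 22$)
$h{\left(m,f \right)} = 29 - f$ ($h{\left(m,f \right)} = 22 - \left(-7 + f\right) = 29 - f$)
$- 25 \left(w{\left(3 \right)} - h{\left(5,-4 \right)}\right) - 28 = - 25 \left(- \frac{1}{3} - \left(29 - -4\right)\right) - 28 = - 25 \left(\left(-1\right) \frac{1}{3} - \left(29 + 4\right)\right) - 28 = - 25 \left(- \frac{1}{3} - 33\right) - 28 = \left(-25\right) \left(- \frac{100}{3}\right) - 28 = \frac{2500}{3} - 28 = \frac{2416}{3}$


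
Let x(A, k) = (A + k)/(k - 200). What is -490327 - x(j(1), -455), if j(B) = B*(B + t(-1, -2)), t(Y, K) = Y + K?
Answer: -321164642/655 ≈ -4.9033e+5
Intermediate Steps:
t(Y, K) = K + Y
j(B) = B*(-3 + B) (j(B) = B*(B + (-2 - 1)) = B*(B - 3) = B*(-3 + B))
x(A, k) = (A + k)/(-200 + k)
-490327 - x(j(1), -455) = -490327 - (1*(-3 + 1) - 455)/(-200 - 455) = -490327 - (1*(-2) - 455)/(-655) = -490327 - (-1)*(-2 - 455)/655 = -490327 - (-1)*(-457)/655 = -490327 - 1*457/655 = -490327 - 457/655 = -321164642/655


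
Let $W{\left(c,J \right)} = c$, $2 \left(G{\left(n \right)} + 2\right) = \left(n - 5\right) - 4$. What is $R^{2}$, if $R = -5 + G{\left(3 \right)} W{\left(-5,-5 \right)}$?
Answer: $400$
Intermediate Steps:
$G{\left(n \right)} = - \frac{13}{2} + \frac{n}{2}$ ($G{\left(n \right)} = -2 + \frac{\left(n - 5\right) - 4}{2} = -2 + \frac{\left(-5 + n\right) - 4}{2} = -2 + \frac{-9 + n}{2} = -2 + \left(- \frac{9}{2} + \frac{n}{2}\right) = - \frac{13}{2} + \frac{n}{2}$)
$R = 20$ ($R = -5 + \left(- \frac{13}{2} + \frac{1}{2} \cdot 3\right) \left(-5\right) = -5 + \left(- \frac{13}{2} + \frac{3}{2}\right) \left(-5\right) = -5 - -25 = -5 + 25 = 20$)
$R^{2} = 20^{2} = 400$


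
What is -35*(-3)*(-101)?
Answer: -10605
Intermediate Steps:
-35*(-3)*(-101) = 105*(-101) = -10605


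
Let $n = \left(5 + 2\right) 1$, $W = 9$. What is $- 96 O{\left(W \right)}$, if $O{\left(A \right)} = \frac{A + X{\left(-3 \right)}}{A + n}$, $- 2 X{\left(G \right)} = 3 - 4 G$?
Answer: $-9$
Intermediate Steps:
$n = 7$ ($n = 7 \cdot 1 = 7$)
$X{\left(G \right)} = - \frac{3}{2} + 2 G$ ($X{\left(G \right)} = - \frac{3 - 4 G}{2} = - \frac{3}{2} + 2 G$)
$O{\left(A \right)} = \frac{- \frac{15}{2} + A}{7 + A}$ ($O{\left(A \right)} = \frac{A + \left(- \frac{3}{2} + 2 \left(-3\right)\right)}{A + 7} = \frac{A - \frac{15}{2}}{7 + A} = \frac{- \frac{15}{2} + A}{7 + A}$)
$- 96 O{\left(W \right)} = - 96 \frac{- \frac{15}{2} + 9}{7 + 9} = - 96 \cdot \frac{1}{16} \cdot \frac{3}{2} = \left(-96\right) \frac{3}{32} = -9$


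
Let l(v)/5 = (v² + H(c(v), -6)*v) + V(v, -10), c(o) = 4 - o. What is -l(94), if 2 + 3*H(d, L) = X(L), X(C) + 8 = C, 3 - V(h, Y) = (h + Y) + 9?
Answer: -123670/3 ≈ -41223.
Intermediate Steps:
V(h, Y) = -6 - Y - h (V(h, Y) = 3 - ((h + Y) + 9) = 3 - ((Y + h) + 9) = 3 - (9 + Y + h) = 3 + (-9 - Y - h) = -6 - Y - h)
X(C) = -8 + C
H(d, L) = -10/3 + L/3 (H(d, L) = -⅔ + (-8 + L)/3 = -⅔ + (-8/3 + L/3) = -10/3 + L/3)
l(v) = 20 + 5*v² - 95*v/3 (l(v) = 5*((v² + (-10/3 + (⅓)*(-6))*v) + (-6 - 1*(-10) - v)) = 5*((v² + (-10/3 - 2)*v) + (-6 + 10 - v)) = 5*((v² - 16*v/3) + (4 - v)) = 5*(4 + v² - 19*v/3) = 20 + 5*v² - 95*v/3)
-l(94) = -(20 + 5*94² - 95/3*94) = -(20 + 5*8836 - 8930/3) = -(20 + 44180 - 8930/3) = -1*123670/3 = -123670/3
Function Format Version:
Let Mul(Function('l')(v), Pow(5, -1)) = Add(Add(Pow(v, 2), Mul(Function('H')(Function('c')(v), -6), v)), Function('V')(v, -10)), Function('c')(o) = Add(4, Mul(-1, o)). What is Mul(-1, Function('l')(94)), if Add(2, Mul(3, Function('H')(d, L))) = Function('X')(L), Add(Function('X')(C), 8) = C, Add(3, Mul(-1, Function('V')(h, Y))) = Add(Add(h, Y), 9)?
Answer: Rational(-123670, 3) ≈ -41223.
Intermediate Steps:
Function('V')(h, Y) = Add(-6, Mul(-1, Y), Mul(-1, h)) (Function('V')(h, Y) = Add(3, Mul(-1, Add(Add(h, Y), 9))) = Add(3, Mul(-1, Add(Add(Y, h), 9))) = Add(3, Mul(-1, Add(9, Y, h))) = Add(3, Add(-9, Mul(-1, Y), Mul(-1, h))) = Add(-6, Mul(-1, Y), Mul(-1, h)))
Function('X')(C) = Add(-8, C)
Function('H')(d, L) = Add(Rational(-10, 3), Mul(Rational(1, 3), L)) (Function('H')(d, L) = Add(Rational(-2, 3), Mul(Rational(1, 3), Add(-8, L))) = Add(Rational(-2, 3), Add(Rational(-8, 3), Mul(Rational(1, 3), L))) = Add(Rational(-10, 3), Mul(Rational(1, 3), L)))
Function('l')(v) = Add(20, Mul(5, Pow(v, 2)), Mul(Rational(-95, 3), v)) (Function('l')(v) = Mul(5, Add(Add(Pow(v, 2), Mul(Add(Rational(-10, 3), Mul(Rational(1, 3), -6)), v)), Add(-6, Mul(-1, -10), Mul(-1, v)))) = Mul(5, Add(Add(Pow(v, 2), Mul(Add(Rational(-10, 3), -2), v)), Add(-6, 10, Mul(-1, v)))) = Mul(5, Add(Add(Pow(v, 2), Mul(Rational(-16, 3), v)), Add(4, Mul(-1, v)))) = Mul(5, Add(4, Pow(v, 2), Mul(Rational(-19, 3), v))) = Add(20, Mul(5, Pow(v, 2)), Mul(Rational(-95, 3), v)))
Mul(-1, Function('l')(94)) = Mul(-1, Add(20, Mul(5, Pow(94, 2)), Mul(Rational(-95, 3), 94))) = Mul(-1, Add(20, Mul(5, 8836), Rational(-8930, 3))) = Mul(-1, Add(20, 44180, Rational(-8930, 3))) = Mul(-1, Rational(123670, 3)) = Rational(-123670, 3)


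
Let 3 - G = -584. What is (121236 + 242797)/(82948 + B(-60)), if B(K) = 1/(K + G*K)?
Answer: 12843084240/2926405439 ≈ 4.3887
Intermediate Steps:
G = 587 (G = 3 - 1*(-584) = 3 + 584 = 587)
B(K) = 1/(588*K) (B(K) = 1/(K + 587*K) = 1/(588*K))
(121236 + 242797)/(82948 + B(-60)) = (121236 + 242797)/(82948 + (1/588)/(-60)) = 364033/(82948 + (1/588)*(-1/60)) = 364033/(82948 - 1/35280) = 364033/(2926405439/35280) = 364033*(35280/2926405439) = 12843084240/2926405439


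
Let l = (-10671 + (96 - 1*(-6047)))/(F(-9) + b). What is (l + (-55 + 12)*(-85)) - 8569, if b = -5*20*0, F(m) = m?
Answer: -39698/9 ≈ -4410.9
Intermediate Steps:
b = 0 (b = -100*0 = 0)
l = 4528/9 (l = (-10671 + (96 - 1*(-6047)))/(-9 + 0) = (-10671 + (96 + 6047))/(-9) = (-10671 + 6143)*(-⅑) = -4528*(-⅑) = 4528/9 ≈ 503.11)
(l + (-55 + 12)*(-85)) - 8569 = (4528/9 + (-55 + 12)*(-85)) - 8569 = (4528/9 - 43*(-85)) - 8569 = (4528/9 + 3655) - 8569 = 37423/9 - 8569 = -39698/9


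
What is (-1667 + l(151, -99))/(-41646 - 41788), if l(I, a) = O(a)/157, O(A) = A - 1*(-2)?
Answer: 130908/6549569 ≈ 0.019987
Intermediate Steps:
O(A) = 2 + A (O(A) = A + 2 = 2 + A)
l(I, a) = 2/157 + a/157 (l(I, a) = (2 + a)/157 = (2 + a)*(1/157) = 2/157 + a/157)
(-1667 + l(151, -99))/(-41646 - 41788) = (-1667 + (2/157 + (1/157)*(-99)))/(-41646 - 41788) = (-1667 + (2/157 - 99/157))/(-83434) = (-1667 - 97/157)*(-1/83434) = -261816/157*(-1/83434) = 130908/6549569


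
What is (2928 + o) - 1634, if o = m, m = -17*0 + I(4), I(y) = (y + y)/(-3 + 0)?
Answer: 3874/3 ≈ 1291.3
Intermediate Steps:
I(y) = -2*y/3 (I(y) = (2*y)/(-3) = (2*y)*(-⅓) = -2*y/3)
m = -8/3 (m = -17*0 - ⅔*4 = 0 - 8/3 = -8/3 ≈ -2.6667)
o = -8/3 ≈ -2.6667
(2928 + o) - 1634 = (2928 - 8/3) - 1634 = 8776/3 - 1634 = 3874/3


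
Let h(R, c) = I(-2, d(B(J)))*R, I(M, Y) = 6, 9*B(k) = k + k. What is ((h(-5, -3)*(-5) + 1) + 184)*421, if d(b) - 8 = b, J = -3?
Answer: 141035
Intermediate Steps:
B(k) = 2*k/9 (B(k) = (k + k)/9 = (2*k)/9 = 2*k/9)
d(b) = 8 + b
h(R, c) = 6*R
((h(-5, -3)*(-5) + 1) + 184)*421 = (((6*(-5))*(-5) + 1) + 184)*421 = ((-30*(-5) + 1) + 184)*421 = ((150 + 1) + 184)*421 = (151 + 184)*421 = 335*421 = 141035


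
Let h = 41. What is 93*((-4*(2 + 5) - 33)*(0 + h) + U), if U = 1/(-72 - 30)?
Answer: -7908193/34 ≈ -2.3259e+5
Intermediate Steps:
U = -1/102 (U = 1/(-102) = -1/102 ≈ -0.0098039)
93*((-4*(2 + 5) - 33)*(0 + h) + U) = 93*((-4*(2 + 5) - 33)*(0 + 41) - 1/102) = 93*((-4*7 - 33)*41 - 1/102) = 93*((-28 - 33)*41 - 1/102) = 93*(-61*41 - 1/102) = 93*(-2501 - 1/102) = 93*(-255103/102) = -7908193/34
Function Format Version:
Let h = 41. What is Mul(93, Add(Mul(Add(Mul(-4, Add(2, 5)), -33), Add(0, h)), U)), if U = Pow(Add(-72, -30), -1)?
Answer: Rational(-7908193, 34) ≈ -2.3259e+5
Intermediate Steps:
U = Rational(-1, 102) (U = Pow(-102, -1) = Rational(-1, 102) ≈ -0.0098039)
Mul(93, Add(Mul(Add(Mul(-4, Add(2, 5)), -33), Add(0, h)), U)) = Mul(93, Add(Mul(Add(Mul(-4, Add(2, 5)), -33), Add(0, 41)), Rational(-1, 102))) = Mul(93, Add(Mul(Add(Mul(-4, 7), -33), 41), Rational(-1, 102))) = Mul(93, Add(Mul(Add(-28, -33), 41), Rational(-1, 102))) = Mul(93, Add(Mul(-61, 41), Rational(-1, 102))) = Mul(93, Add(-2501, Rational(-1, 102))) = Mul(93, Rational(-255103, 102)) = Rational(-7908193, 34)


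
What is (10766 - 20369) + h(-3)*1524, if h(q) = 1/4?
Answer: -9222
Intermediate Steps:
h(q) = 1/4
(10766 - 20369) + h(-3)*1524 = (10766 - 20369) + (1/4)*1524 = -9603 + 381 = -9222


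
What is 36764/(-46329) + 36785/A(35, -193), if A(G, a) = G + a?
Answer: -1710020977/7319982 ≈ -233.61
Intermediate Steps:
36764/(-46329) + 36785/A(35, -193) = 36764/(-46329) + 36785/(35 - 193) = 36764*(-1/46329) + 36785/(-158) = -36764/46329 + 36785*(-1/158) = -36764/46329 - 36785/158 = -1710020977/7319982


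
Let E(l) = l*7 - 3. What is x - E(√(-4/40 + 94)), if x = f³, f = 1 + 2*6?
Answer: 2200 - 7*√9390/10 ≈ 2132.2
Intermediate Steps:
f = 13 (f = 1 + 12 = 13)
E(l) = -3 + 7*l (E(l) = 7*l - 3 = -3 + 7*l)
x = 2197 (x = 13³ = 2197)
x - E(√(-4/40 + 94)) = 2197 - (-3 + 7*√(-4/40 + 94)) = 2197 - (-3 + 7*√(-4*1/40 + 94)) = 2197 - (-3 + 7*√(-⅒ + 94)) = 2197 - (-3 + 7*√(939/10)) = 2197 - (-3 + 7*(√9390/10)) = 2197 - (-3 + 7*√9390/10) = 2197 + (3 - 7*√9390/10) = 2200 - 7*√9390/10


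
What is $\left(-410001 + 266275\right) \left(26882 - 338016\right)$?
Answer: $44718045284$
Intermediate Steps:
$\left(-410001 + 266275\right) \left(26882 - 338016\right) = \left(-143726\right) \left(-311134\right) = 44718045284$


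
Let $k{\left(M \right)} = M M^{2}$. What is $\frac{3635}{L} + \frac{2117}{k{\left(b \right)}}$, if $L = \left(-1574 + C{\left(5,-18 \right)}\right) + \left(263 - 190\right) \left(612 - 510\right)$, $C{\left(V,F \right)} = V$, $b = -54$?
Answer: $\frac{62215559}{102823992} \approx 0.60507$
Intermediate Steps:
$k{\left(M \right)} = M^{3}$
$L = 5877$ ($L = \left(-1574 + 5\right) + \left(263 - 190\right) \left(612 - 510\right) = -1569 + 73 \cdot 102 = -1569 + 7446 = 5877$)
$\frac{3635}{L} + \frac{2117}{k{\left(b \right)}} = \frac{3635}{5877} + \frac{2117}{\left(-54\right)^{3}} = 3635 \cdot \frac{1}{5877} + \frac{2117}{-157464} = \frac{3635}{5877} + 2117 \left(- \frac{1}{157464}\right) = \frac{3635}{5877} - \frac{2117}{157464} = \frac{62215559}{102823992}$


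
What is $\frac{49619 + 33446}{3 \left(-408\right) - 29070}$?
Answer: $- \frac{83065}{30294} \approx -2.742$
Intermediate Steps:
$\frac{49619 + 33446}{3 \left(-408\right) - 29070} = \frac{83065}{-1224 - 29070} = \frac{83065}{-30294} = 83065 \left(- \frac{1}{30294}\right) = - \frac{83065}{30294}$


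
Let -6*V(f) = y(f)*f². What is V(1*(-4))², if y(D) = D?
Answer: 1024/9 ≈ 113.78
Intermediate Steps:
V(f) = -f³/6 (V(f) = -f*f²/6 = -f³/6)
V(1*(-4))² = (-(1*(-4))³/6)² = (-⅙*(-4)³)² = (-⅙*(-64))² = (32/3)² = 1024/9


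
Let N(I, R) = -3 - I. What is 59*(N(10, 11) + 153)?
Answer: 8260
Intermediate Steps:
59*(N(10, 11) + 153) = 59*((-3 - 1*10) + 153) = 59*((-3 - 10) + 153) = 59*(-13 + 153) = 59*140 = 8260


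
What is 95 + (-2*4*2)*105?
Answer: -1585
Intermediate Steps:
95 + (-2*4*2)*105 = 95 - 8*2*105 = 95 - 16*105 = 95 - 1680 = -1585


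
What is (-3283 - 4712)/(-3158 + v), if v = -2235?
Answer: 7995/5393 ≈ 1.4825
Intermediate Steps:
(-3283 - 4712)/(-3158 + v) = (-3283 - 4712)/(-3158 - 2235) = -7995/(-5393) = -7995*(-1/5393) = 7995/5393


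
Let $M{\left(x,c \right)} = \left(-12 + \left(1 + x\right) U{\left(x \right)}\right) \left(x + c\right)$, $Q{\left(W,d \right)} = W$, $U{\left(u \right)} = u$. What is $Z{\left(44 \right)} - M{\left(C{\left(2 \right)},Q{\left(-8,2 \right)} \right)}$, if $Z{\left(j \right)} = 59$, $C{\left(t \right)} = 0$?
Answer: $-37$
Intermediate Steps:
$M{\left(x,c \right)} = \left(-12 + x \left(1 + x\right)\right) \left(c + x\right)$ ($M{\left(x,c \right)} = \left(-12 + \left(1 + x\right) x\right) \left(x + c\right) = \left(-12 + x \left(1 + x\right)\right) \left(c + x\right)$)
$Z{\left(44 \right)} - M{\left(C{\left(2 \right)},Q{\left(-8,2 \right)} \right)} = 59 - \left(0^{2} + 0^{3} - -96 - 0 - 0 - 8 \cdot 0^{2}\right) = 59 - \left(0 + 0 + 96 + 0 + 0 - 0\right) = 59 - \left(0 + 0 + 96 + 0 + 0 + 0\right) = 59 - 96 = -37$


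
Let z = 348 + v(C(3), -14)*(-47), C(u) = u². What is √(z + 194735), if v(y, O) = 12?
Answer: 13*√1151 ≈ 441.04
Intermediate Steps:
z = -216 (z = 348 + 12*(-47) = 348 - 564 = -216)
√(z + 194735) = √(-216 + 194735) = √194519 = 13*√1151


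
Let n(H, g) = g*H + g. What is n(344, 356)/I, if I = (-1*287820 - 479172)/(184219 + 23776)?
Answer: -2128828825/63916 ≈ -33307.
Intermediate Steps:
I = -766992/207995 (I = (-287820 - 479172)/207995 = -766992*1/207995 = -766992/207995 ≈ -3.6875)
n(H, g) = g + H*g (n(H, g) = H*g + g = g + H*g)
n(344, 356)/I = (356*(1 + 344))/(-766992/207995) = (356*345)*(-207995/766992) = 122820*(-207995/766992) = -2128828825/63916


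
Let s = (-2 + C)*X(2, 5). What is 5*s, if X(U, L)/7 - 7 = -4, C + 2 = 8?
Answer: 420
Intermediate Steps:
C = 6 (C = -2 + 8 = 6)
X(U, L) = 21 (X(U, L) = 49 + 7*(-4) = 49 - 28 = 21)
s = 84 (s = (-2 + 6)*21 = 4*21 = 84)
5*s = 5*84 = 420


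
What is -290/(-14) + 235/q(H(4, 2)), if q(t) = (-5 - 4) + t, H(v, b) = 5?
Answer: -1065/28 ≈ -38.036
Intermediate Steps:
q(t) = -9 + t
-290/(-14) + 235/q(H(4, 2)) = -290/(-14) + 235/(-9 + 5) = -290*(-1/14) + 235/(-4) = 145/7 + 235*(-¼) = 145/7 - 235/4 = -1065/28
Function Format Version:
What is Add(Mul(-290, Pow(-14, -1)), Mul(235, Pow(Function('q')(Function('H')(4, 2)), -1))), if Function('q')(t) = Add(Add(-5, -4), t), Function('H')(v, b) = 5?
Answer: Rational(-1065, 28) ≈ -38.036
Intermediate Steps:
Function('q')(t) = Add(-9, t)
Add(Mul(-290, Pow(-14, -1)), Mul(235, Pow(Function('q')(Function('H')(4, 2)), -1))) = Add(Mul(-290, Pow(-14, -1)), Mul(235, Pow(Add(-9, 5), -1))) = Add(Mul(-290, Rational(-1, 14)), Mul(235, Pow(-4, -1))) = Add(Rational(145, 7), Mul(235, Rational(-1, 4))) = Add(Rational(145, 7), Rational(-235, 4)) = Rational(-1065, 28)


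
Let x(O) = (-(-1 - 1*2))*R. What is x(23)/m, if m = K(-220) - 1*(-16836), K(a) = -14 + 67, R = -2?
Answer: -6/16889 ≈ -0.00035526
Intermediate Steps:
K(a) = 53
m = 16889 (m = 53 - 1*(-16836) = 53 + 16836 = 16889)
x(O) = -6 (x(O) = -(-1 - 1*2)*(-2) = -(-1 - 2)*(-2) = -1*(-3)*(-2) = 3*(-2) = -6)
x(23)/m = -6/16889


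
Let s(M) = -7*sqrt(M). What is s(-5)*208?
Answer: -1456*I*sqrt(5) ≈ -3255.7*I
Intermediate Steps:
s(-5)*208 = -7*I*sqrt(5)*208 = -1456*I*sqrt(5)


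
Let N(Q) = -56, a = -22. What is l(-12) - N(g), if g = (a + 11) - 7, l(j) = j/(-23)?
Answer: 1300/23 ≈ 56.522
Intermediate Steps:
l(j) = -j/23 (l(j) = j*(-1/23) = -j/23)
g = -18 (g = (-22 + 11) - 7 = -11 - 7 = -18)
l(-12) - N(g) = -1/23*(-12) - 1*(-56) = 12/23 + 56 = 1300/23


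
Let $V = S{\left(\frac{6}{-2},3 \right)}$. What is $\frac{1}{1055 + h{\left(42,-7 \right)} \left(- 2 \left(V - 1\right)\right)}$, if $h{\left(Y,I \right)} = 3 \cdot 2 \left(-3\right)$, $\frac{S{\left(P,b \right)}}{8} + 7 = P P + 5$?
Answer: $\frac{1}{3035} \approx 0.00032949$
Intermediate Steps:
$S{\left(P,b \right)} = -16 + 8 P^{2}$ ($S{\left(P,b \right)} = -56 + 8 \left(P P + 5\right) = -56 + 8 \left(P^{2} + 5\right) = -56 + 8 \left(5 + P^{2}\right) = -56 + \left(40 + 8 P^{2}\right) = -16 + 8 P^{2}$)
$h{\left(Y,I \right)} = -18$ ($h{\left(Y,I \right)} = 6 \left(-3\right) = -18$)
$V = 56$ ($V = -16 + 8 \left(\frac{6}{-2}\right)^{2} = -16 + 8 \left(6 \left(- \frac{1}{2}\right)\right)^{2} = -16 + 8 \left(-3\right)^{2} = -16 + 8 \cdot 9 = -16 + 72 = 56$)
$\frac{1}{1055 + h{\left(42,-7 \right)} \left(- 2 \left(V - 1\right)\right)} = \frac{1}{1055 - 18 \left(- 2 \left(56 - 1\right)\right)} = \frac{1}{1055 - 18 \left(\left(-2\right) 55\right)} = \frac{1}{1055 - -1980} = \frac{1}{1055 + 1980} = \frac{1}{3035}$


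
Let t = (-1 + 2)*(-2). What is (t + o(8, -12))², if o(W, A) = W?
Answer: 36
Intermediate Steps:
t = -2 (t = 1*(-2) = -2)
(t + o(8, -12))² = (-2 + 8)² = 6² = 36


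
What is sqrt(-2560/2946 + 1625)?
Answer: sqrt(3523924185)/1473 ≈ 40.301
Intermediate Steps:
sqrt(-2560/2946 + 1625) = sqrt(-2560*1/2946 + 1625) = sqrt(-1280/1473 + 1625) = sqrt(2392345/1473) = sqrt(3523924185)/1473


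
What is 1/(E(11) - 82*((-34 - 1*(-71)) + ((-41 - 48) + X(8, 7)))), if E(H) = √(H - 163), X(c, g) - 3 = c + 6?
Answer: 1435/4118526 - I*√38/4118526 ≈ 0.00034843 - 1.4968e-6*I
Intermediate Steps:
X(c, g) = 9 + c (X(c, g) = 3 + (c + 6) = 3 + (6 + c) = 9 + c)
E(H) = √(-163 + H)
1/(E(11) - 82*((-34 - 1*(-71)) + ((-41 - 48) + X(8, 7)))) = 1/(√(-163 + 11) - 82*((-34 - 1*(-71)) + ((-41 - 48) + (9 + 8)))) = 1/(√(-152) - 82*((-34 + 71) + (-89 + 17))) = 1/(2*I*√38 - 82*(37 - 72)) = 1/(2*I*√38 - 82*(-35)) = 1/(2*I*√38 + 2870) = 1/(2870 + 2*I*√38)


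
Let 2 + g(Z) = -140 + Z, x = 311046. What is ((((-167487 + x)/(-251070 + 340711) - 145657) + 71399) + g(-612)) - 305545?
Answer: -34113366478/89641 ≈ -3.8056e+5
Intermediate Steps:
g(Z) = -142 + Z (g(Z) = -2 + (-140 + Z) = -142 + Z)
((((-167487 + x)/(-251070 + 340711) - 145657) + 71399) + g(-612)) - 305545 = ((((-167487 + 311046)/(-251070 + 340711) - 145657) + 71399) + (-142 - 612)) - 305545 = (((143559/89641 - 145657) + 71399) - 754) - 305545 = ((-13056695578/89641 + 71399) - 754) - 305545 = (-6656417819/89641 - 754) - 305545 = -6724007133/89641 - 305545 = -34113366478/89641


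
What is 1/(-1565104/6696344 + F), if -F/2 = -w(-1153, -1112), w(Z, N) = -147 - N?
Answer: 837043/1615297352 ≈ 0.00051820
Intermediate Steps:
F = 1930 (F = -(-2)*(-147 - 1*(-1112)) = -(-2)*(-147 + 1112) = -(-2)*965 = -2*(-965) = 1930)
1/(-1565104/6696344 + F) = 1/(-1565104/6696344 + 1930) = 1/(-1565104*1/6696344 + 1930) = 1/(-195638/837043 + 1930) = 1/(1615297352/837043) = 837043/1615297352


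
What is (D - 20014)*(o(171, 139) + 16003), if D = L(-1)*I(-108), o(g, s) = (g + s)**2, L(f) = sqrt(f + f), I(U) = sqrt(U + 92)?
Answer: -2243629442 - 448412*sqrt(2) ≈ -2.2443e+9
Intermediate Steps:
I(U) = sqrt(92 + U)
L(f) = sqrt(2)*sqrt(f) (L(f) = sqrt(2*f) = sqrt(2)*sqrt(f))
D = -4*sqrt(2) (D = (sqrt(2)*sqrt(-1))*sqrt(92 - 108) = (sqrt(2)*I)*sqrt(-16) = (I*sqrt(2))*(4*I) = -4*sqrt(2) ≈ -5.6569)
(D - 20014)*(o(171, 139) + 16003) = (-4*sqrt(2) - 20014)*((171 + 139)**2 + 16003) = (-20014 - 4*sqrt(2))*(310**2 + 16003) = (-20014 - 4*sqrt(2))*(96100 + 16003) = (-20014 - 4*sqrt(2))*112103 = -2243629442 - 448412*sqrt(2)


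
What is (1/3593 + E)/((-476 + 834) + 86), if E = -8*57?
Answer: -1638407/1595292 ≈ -1.0270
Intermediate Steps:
E = -456
(1/3593 + E)/((-476 + 834) + 86) = (1/3593 - 456)/((-476 + 834) + 86) = (1/3593 - 456)/(358 + 86) = -1638407/3593/444 = -1638407/3593*1/444 = -1638407/1595292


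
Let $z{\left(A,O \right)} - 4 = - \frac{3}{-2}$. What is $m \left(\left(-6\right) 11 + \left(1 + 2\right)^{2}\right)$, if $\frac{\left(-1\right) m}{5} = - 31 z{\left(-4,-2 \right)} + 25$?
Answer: $- \frac{82935}{2} \approx -41468.0$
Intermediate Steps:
$z{\left(A,O \right)} = \frac{11}{2}$ ($z{\left(A,O \right)} = 4 - \frac{3}{-2} = 4 - - \frac{3}{2} = 4 + \frac{3}{2} = \frac{11}{2}$)
$m = \frac{1455}{2}$ ($m = - 5 \left(\left(-31\right) \frac{11}{2} + 25\right) = - 5 \left(- \frac{341}{2} + 25\right) = \left(-5\right) \left(- \frac{291}{2}\right) = \frac{1455}{2} \approx 727.5$)
$m \left(\left(-6\right) 11 + \left(1 + 2\right)^{2}\right) = \frac{1455 \left(\left(-6\right) 11 + \left(1 + 2\right)^{2}\right)}{2} = \frac{1455 \left(-66 + 3^{2}\right)}{2} = \frac{1455 \left(-66 + 9\right)}{2} = \frac{1455}{2} \left(-57\right) = - \frac{82935}{2}$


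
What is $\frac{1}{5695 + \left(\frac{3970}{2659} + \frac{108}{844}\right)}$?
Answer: $\frac{561049}{3196083518} \approx 0.00017554$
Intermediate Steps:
$\frac{1}{5695 + \left(\frac{3970}{2659} + \frac{108}{844}\right)} = \frac{1}{5695 + \left(3970 \cdot \frac{1}{2659} + 108 \cdot \frac{1}{844}\right)} = \frac{1}{5695 + \left(\frac{3970}{2659} + \frac{27}{211}\right)} = \frac{1}{5695 + \frac{909463}{561049}} = \frac{1}{\frac{3196083518}{561049}} = \frac{561049}{3196083518}$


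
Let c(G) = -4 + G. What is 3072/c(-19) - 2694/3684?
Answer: -1896535/14122 ≈ -134.30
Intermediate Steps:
3072/c(-19) - 2694/3684 = 3072/(-4 - 19) - 2694/3684 = 3072/(-23) - 2694*1/3684 = 3072*(-1/23) - 449/614 = -3072/23 - 449/614 = -1896535/14122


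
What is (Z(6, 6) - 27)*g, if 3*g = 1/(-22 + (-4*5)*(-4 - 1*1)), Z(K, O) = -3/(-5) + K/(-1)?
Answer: -9/65 ≈ -0.13846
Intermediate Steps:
Z(K, O) = ⅗ - K (Z(K, O) = -3*(-⅕) + K*(-1) = ⅗ - K)
g = 1/234 (g = 1/(3*(-22 + (-4*5)*(-4 - 1*1))) = 1/(3*(-22 - 20*(-4 - 1))) = 1/(3*(-22 - 20*(-5))) = 1/(3*(-22 + 100)) = (⅓)/78 = (⅓)*(1/78) = 1/234 ≈ 0.0042735)
(Z(6, 6) - 27)*g = ((⅗ - 1*6) - 27)*(1/234) = ((⅗ - 6) - 27)*(1/234) = (-27/5 - 27)*(1/234) = -162/5*1/234 = -9/65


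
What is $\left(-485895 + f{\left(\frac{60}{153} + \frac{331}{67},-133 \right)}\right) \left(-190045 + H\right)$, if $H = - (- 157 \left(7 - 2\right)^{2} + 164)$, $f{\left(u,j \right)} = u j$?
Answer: $\frac{309739363444672}{3417} \approx 9.0647 \cdot 10^{10}$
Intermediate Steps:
$f{\left(u,j \right)} = j u$
$H = 3761$ ($H = - (- 157 \cdot 5^{2} + 164) = - (\left(-157\right) 25 + 164) = - (-3925 + 164) = \left(-1\right) \left(-3761\right) = 3761$)
$\left(-485895 + f{\left(\frac{60}{153} + \frac{331}{67},-133 \right)}\right) \left(-190045 + H\right) = \left(-485895 - 133 \left(\frac{60}{153} + \frac{331}{67}\right)\right) \left(-190045 + 3761\right) = \left(-485895 - 133 \left(60 \cdot \frac{1}{153} + 331 \cdot \frac{1}{67}\right)\right) \left(-186284\right) = \left(-485895 - 133 \left(\frac{20}{51} + \frac{331}{67}\right)\right) \left(-186284\right) = \left(-485895 - \frac{2423393}{3417}\right) \left(-186284\right) = \left(- \frac{1662726608}{3417}\right) \left(-186284\right) = \frac{309739363444672}{3417}$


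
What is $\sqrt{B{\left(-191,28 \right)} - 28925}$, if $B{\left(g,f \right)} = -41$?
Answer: $i \sqrt{28966} \approx 170.19 i$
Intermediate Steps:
$\sqrt{B{\left(-191,28 \right)} - 28925} = \sqrt{-41 - 28925} = \sqrt{-28966} = i \sqrt{28966}$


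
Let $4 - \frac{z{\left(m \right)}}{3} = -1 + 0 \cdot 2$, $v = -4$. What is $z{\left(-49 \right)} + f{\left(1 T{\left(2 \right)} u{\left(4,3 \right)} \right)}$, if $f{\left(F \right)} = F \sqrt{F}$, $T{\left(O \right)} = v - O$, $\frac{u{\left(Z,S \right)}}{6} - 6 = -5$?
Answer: $15 - 216 i \approx 15.0 - 216.0 i$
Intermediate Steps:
$u{\left(Z,S \right)} = 6$ ($u{\left(Z,S \right)} = 36 + 6 \left(-5\right) = 36 - 30 = 6$)
$T{\left(O \right)} = -4 - O$
$f{\left(F \right)} = F^{\frac{3}{2}}$
$z{\left(m \right)} = 15$ ($z{\left(m \right)} = 12 - 3 \left(-1 + 0 \cdot 2\right) = 12 - 3 \left(-1 + 0\right) = 12 - -3 = 12 + 3 = 15$)
$z{\left(-49 \right)} + f{\left(1 T{\left(2 \right)} u{\left(4,3 \right)} \right)} = 15 + \left(1 \left(-4 - 2\right) 6\right)^{\frac{3}{2}} = 15 + \left(1 \left(-6\right) 6\right)^{\frac{3}{2}} = 15 + \left(\left(-6\right) 6\right)^{\frac{3}{2}} = 15 + \left(-36\right)^{\frac{3}{2}} = 15 - 216 i$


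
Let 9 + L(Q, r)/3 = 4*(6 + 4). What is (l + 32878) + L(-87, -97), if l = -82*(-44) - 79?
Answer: 36500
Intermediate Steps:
L(Q, r) = 93 (L(Q, r) = -27 + 3*(4*(6 + 4)) = -27 + 3*(4*10) = -27 + 3*40 = -27 + 120 = 93)
l = 3529 (l = 3608 - 79 = 3529)
(l + 32878) + L(-87, -97) = (3529 + 32878) + 93 = 36407 + 93 = 36500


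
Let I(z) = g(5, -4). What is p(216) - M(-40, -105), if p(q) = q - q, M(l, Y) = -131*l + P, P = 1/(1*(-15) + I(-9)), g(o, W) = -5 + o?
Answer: -78599/15 ≈ -5239.9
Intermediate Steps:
I(z) = 0 (I(z) = -5 + 5 = 0)
P = -1/15 (P = 1/(1*(-15) + 0) = 1/(-15 + 0) = 1/(-15) = -1/15 ≈ -0.066667)
M(l, Y) = -1/15 - 131*l (M(l, Y) = -131*l - 1/15 = -1/15 - 131*l)
p(q) = 0
p(216) - M(-40, -105) = 0 - (-1/15 - 131*(-40)) = 0 - (-1/15 + 5240) = 0 - 1*78599/15 = 0 - 78599/15 = -78599/15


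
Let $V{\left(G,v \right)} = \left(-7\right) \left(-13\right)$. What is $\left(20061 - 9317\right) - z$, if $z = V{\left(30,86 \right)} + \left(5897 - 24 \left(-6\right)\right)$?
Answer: $4612$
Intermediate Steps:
$V{\left(G,v \right)} = 91$
$z = 6132$ ($z = 91 + \left(5897 - 24 \left(-6\right)\right) = 91 + \left(5897 - -144\right) = 91 + \left(5897 + 144\right) = 91 + 6041 = 6132$)
$\left(20061 - 9317\right) - z = \left(20061 - 9317\right) - 6132 = 10744 - 6132 = 4612$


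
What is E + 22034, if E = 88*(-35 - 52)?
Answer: 14378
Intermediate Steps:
E = -7656 (E = 88*(-87) = -7656)
E + 22034 = -7656 + 22034 = 14378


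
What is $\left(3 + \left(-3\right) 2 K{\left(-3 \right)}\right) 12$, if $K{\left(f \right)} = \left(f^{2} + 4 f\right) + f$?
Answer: $468$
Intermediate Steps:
$K{\left(f \right)} = f^{2} + 5 f$
$\left(3 + \left(-3\right) 2 K{\left(-3 \right)}\right) 12 = \left(3 + \left(-3\right) 2 \left(- 3 \left(5 - 3\right)\right)\right) 12 = \left(3 - 6 \left(\left(-3\right) 2\right)\right) 12 = \left(3 - -36\right) 12 = \left(3 + 36\right) 12 = 39 \cdot 12 = 468$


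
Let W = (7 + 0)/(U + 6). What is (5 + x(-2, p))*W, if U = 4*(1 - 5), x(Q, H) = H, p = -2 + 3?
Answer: -21/5 ≈ -4.2000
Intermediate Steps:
p = 1
U = -16 (U = 4*(-4) = -16)
W = -7/10 (W = (7 + 0)/(-16 + 6) = 7/(-10) = 7*(-1/10) = -7/10 ≈ -0.70000)
(5 + x(-2, p))*W = (5 + 1)*(-7/10) = 6*(-7/10) = -21/5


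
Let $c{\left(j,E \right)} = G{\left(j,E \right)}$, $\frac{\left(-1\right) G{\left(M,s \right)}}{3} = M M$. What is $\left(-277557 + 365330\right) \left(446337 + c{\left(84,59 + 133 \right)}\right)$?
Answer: $37318358637$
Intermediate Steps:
$G{\left(M,s \right)} = - 3 M^{2}$ ($G{\left(M,s \right)} = - 3 M M = - 3 M^{2}$)
$c{\left(j,E \right)} = - 3 j^{2}$
$\left(-277557 + 365330\right) \left(446337 + c{\left(84,59 + 133 \right)}\right) = \left(-277557 + 365330\right) \left(446337 - 3 \cdot 84^{2}\right) = 87773 \left(446337 - 21168\right) = 87773 \cdot 425169 = 37318358637$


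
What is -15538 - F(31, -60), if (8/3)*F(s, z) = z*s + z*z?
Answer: -32381/2 ≈ -16191.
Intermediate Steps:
F(s, z) = 3*z²/8 + 3*s*z/8 (F(s, z) = 3*(z*s + z*z)/8 = 3*(s*z + z²)/8 = 3*(z² + s*z)/8 = 3*z²/8 + 3*s*z/8)
-15538 - F(31, -60) = -15538 - 3*(-60)*(31 - 60)/8 = -15538 - 3*(-60)*(-29)/8 = -15538 - 1*1305/2 = -15538 - 1305/2 = -32381/2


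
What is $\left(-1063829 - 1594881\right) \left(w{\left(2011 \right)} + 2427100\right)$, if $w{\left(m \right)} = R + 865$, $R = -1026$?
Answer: $-6452526988690$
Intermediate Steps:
$w{\left(m \right)} = -161$ ($w{\left(m \right)} = -1026 + 865 = -161$)
$\left(-1063829 - 1594881\right) \left(w{\left(2011 \right)} + 2427100\right) = \left(-1063829 - 1594881\right) \left(-161 + 2427100\right) = \left(-2658710\right) 2426939 = -6452526988690$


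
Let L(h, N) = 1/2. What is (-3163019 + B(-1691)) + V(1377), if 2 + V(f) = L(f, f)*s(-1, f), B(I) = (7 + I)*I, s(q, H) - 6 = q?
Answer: -630749/2 ≈ -3.1537e+5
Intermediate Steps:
L(h, N) = ½
s(q, H) = 6 + q
B(I) = I*(7 + I)
V(f) = ½ (V(f) = -2 + (6 - 1)/2 = -2 + (½)*5 = -2 + 5/2 = ½)
(-3163019 + B(-1691)) + V(1377) = (-3163019 - 1691*(7 - 1691)) + ½ = (-3163019 - 1691*(-1684)) + ½ = (-3163019 + 2847644) + ½ = -315375 + ½ = -630749/2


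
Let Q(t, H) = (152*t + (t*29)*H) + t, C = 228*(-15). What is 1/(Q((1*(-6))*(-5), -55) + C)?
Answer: -1/46680 ≈ -2.1422e-5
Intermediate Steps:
C = -3420
Q(t, H) = 153*t + 29*H*t (Q(t, H) = (152*t + (29*t)*H) + t = (152*t + 29*H*t) + t = 153*t + 29*H*t)
1/(Q((1*(-6))*(-5), -55) + C) = 1/(((1*(-6))*(-5))*(153 + 29*(-55)) - 3420) = 1/((-6*(-5))*(153 - 1595) - 3420) = 1/(30*(-1442) - 3420) = 1/(-43260 - 3420) = 1/(-46680) = -1/46680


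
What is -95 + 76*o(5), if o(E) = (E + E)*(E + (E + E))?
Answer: 11305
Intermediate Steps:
o(E) = 6*E² (o(E) = (2*E)*(E + 2*E) = (2*E)*(3*E) = 6*E²)
-95 + 76*o(5) = -95 + 76*(6*5²) = -95 + 76*(6*25) = -95 + 76*150 = -95 + 11400 = 11305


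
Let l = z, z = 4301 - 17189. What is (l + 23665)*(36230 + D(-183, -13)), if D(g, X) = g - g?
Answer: 390450710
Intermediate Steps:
D(g, X) = 0
z = -12888
l = -12888
(l + 23665)*(36230 + D(-183, -13)) = (-12888 + 23665)*(36230 + 0) = 10777*36230 = 390450710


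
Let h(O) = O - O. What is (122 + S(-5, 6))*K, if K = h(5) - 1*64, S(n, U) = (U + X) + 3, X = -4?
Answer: -8128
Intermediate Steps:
S(n, U) = -1 + U (S(n, U) = (U - 4) + 3 = (-4 + U) + 3 = -1 + U)
h(O) = 0
K = -64 (K = 0 - 1*64 = 0 - 64 = -64)
(122 + S(-5, 6))*K = (122 + (-1 + 6))*(-64) = (122 + 5)*(-64) = 127*(-64) = -8128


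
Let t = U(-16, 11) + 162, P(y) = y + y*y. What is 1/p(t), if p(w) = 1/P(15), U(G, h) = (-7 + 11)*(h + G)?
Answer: 240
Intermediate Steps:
U(G, h) = 4*G + 4*h (U(G, h) = 4*(G + h) = 4*G + 4*h)
P(y) = y + y²
t = 142 (t = (4*(-16) + 4*11) + 162 = (-64 + 44) + 162 = -20 + 162 = 142)
p(w) = 1/240 (p(w) = 1/(15*(1 + 15)) = 1/(15*16) = 1/240)
1/p(t) = 1/(1/240) = 240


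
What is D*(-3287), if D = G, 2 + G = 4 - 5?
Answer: 9861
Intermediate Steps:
G = -3 (G = -2 + (4 - 5) = -2 - 1 = -3)
D = -3
D*(-3287) = -3*(-3287) = 9861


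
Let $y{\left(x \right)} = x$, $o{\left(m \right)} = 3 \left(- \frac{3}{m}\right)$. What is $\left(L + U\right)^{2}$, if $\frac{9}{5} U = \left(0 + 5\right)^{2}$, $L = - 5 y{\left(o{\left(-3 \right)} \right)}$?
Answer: $\frac{100}{81} \approx 1.2346$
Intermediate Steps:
$o{\left(m \right)} = - \frac{9}{m}$
$L = -15$ ($L = - 5 \left(- \frac{9}{-3}\right) = - 5 \left(\left(-9\right) \left(- \frac{1}{3}\right)\right) = \left(-5\right) 3 = -15$)
$U = \frac{125}{9}$ ($U = \frac{5 \left(0 + 5\right)^{2}}{9} = \frac{5 \cdot 5^{2}}{9} = \frac{5}{9} \cdot 25 = \frac{125}{9} \approx 13.889$)
$\left(L + U\right)^{2} = \left(-15 + \frac{125}{9}\right)^{2} = \left(- \frac{10}{9}\right)^{2} = \frac{100}{81}$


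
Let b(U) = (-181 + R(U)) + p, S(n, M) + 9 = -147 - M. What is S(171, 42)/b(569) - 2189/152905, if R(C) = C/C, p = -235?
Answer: 5873351/12691115 ≈ 0.46279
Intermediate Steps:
R(C) = 1
S(n, M) = -156 - M (S(n, M) = -9 + (-147 - M) = -156 - M)
b(U) = -415 (b(U) = (-181 + 1) - 235 = -180 - 235 = -415)
S(171, 42)/b(569) - 2189/152905 = (-156 - 1*42)/(-415) - 2189/152905 = (-156 - 42)*(-1/415) - 2189*1/152905 = -198*(-1/415) - 2189/152905 = 198/415 - 2189/152905 = 5873351/12691115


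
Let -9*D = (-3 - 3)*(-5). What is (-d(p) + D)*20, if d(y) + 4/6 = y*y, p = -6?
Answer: -2320/3 ≈ -773.33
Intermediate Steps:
d(y) = -2/3 + y**2 (d(y) = -2/3 + y*y = -2/3 + y**2)
D = -10/3 (D = -(-3 - 3)*(-5)/9 = -(-2)*(-5)/3 = -1/9*30 = -10/3 ≈ -3.3333)
(-d(p) + D)*20 = (-(-2/3 + (-6)**2) - 10/3)*20 = (-(-2/3 + 36) - 10/3)*20 = (-1*106/3 - 10/3)*20 = (-106/3 - 10/3)*20 = -116/3*20 = -2320/3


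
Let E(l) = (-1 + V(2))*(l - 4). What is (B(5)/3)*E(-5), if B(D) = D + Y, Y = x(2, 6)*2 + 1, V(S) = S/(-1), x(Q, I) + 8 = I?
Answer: 18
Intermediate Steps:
x(Q, I) = -8 + I
V(S) = -S (V(S) = S*(-1) = -S)
Y = -3 (Y = (-8 + 6)*2 + 1 = -2*2 + 1 = -4 + 1 = -3)
B(D) = -3 + D (B(D) = D - 3 = -3 + D)
E(l) = 12 - 3*l (E(l) = (-1 - 1*2)*(l - 4) = (-1 - 2)*(-4 + l) = -3*(-4 + l) = 12 - 3*l)
(B(5)/3)*E(-5) = ((-3 + 5)/3)*(12 - 3*(-5)) = (2*(⅓))*(12 + 15) = (⅔)*27 = 18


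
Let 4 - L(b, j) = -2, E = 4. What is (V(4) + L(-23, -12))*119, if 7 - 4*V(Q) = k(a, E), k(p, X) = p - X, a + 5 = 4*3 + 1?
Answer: 3213/4 ≈ 803.25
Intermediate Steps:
a = 8 (a = -5 + (4*3 + 1) = -5 + (12 + 1) = -5 + 13 = 8)
V(Q) = ¾ (V(Q) = 7/4 - (8 - 1*4)/4 = 7/4 - (8 - 4)/4 = 7/4 - ¼*4 = 7/4 - 1 = ¾)
L(b, j) = 6 (L(b, j) = 4 - 1*(-2) = 4 + 2 = 6)
(V(4) + L(-23, -12))*119 = (¾ + 6)*119 = (27/4)*119 = 3213/4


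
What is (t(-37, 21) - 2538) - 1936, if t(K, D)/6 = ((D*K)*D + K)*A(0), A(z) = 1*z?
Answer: -4474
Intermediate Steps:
A(z) = z
t(K, D) = 0 (t(K, D) = 6*(((D*K)*D + K)*0) = 6*((K*D**2 + K)*0) = 6*((K + K*D**2)*0) = 6*0 = 0)
(t(-37, 21) - 2538) - 1936 = (0 - 2538) - 1936 = -2538 - 1936 = -4474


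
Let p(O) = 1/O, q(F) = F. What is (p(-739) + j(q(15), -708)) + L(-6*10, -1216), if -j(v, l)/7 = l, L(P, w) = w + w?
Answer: 1865235/739 ≈ 2524.0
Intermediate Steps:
L(P, w) = 2*w
j(v, l) = -7*l
(p(-739) + j(q(15), -708)) + L(-6*10, -1216) = (1/(-739) - 7*(-708)) + 2*(-1216) = (-1/739 + 4956) - 2432 = 3662483/739 - 2432 = 1865235/739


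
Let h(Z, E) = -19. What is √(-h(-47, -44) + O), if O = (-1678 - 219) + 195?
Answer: 3*I*√187 ≈ 41.024*I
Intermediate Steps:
O = -1702 (O = -1897 + 195 = -1702)
√(-h(-47, -44) + O) = √(-1*(-19) - 1702) = √(19 - 1702) = √(-1683) = 3*I*√187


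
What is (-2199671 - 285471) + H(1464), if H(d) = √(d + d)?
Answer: -2485142 + 4*√183 ≈ -2.4851e+6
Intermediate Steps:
H(d) = √2*√d (H(d) = √(2*d) = √2*√d)
(-2199671 - 285471) + H(1464) = (-2199671 - 285471) + √2*√1464 = -2485142 + √2*(2*√366) = -2485142 + 4*√183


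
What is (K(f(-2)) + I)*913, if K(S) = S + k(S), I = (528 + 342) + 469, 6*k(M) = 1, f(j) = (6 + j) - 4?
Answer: 7335955/6 ≈ 1.2227e+6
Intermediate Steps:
f(j) = 2 + j
k(M) = 1/6 (k(M) = (1/6)*1 = 1/6)
I = 1339 (I = 870 + 469 = 1339)
K(S) = 1/6 + S (K(S) = S + 1/6 = 1/6 + S)
(K(f(-2)) + I)*913 = ((1/6 + (2 - 2)) + 1339)*913 = ((1/6 + 0) + 1339)*913 = (1/6 + 1339)*913 = (8035/6)*913 = 7335955/6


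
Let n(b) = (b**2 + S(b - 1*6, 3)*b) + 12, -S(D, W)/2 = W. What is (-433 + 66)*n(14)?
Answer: -45508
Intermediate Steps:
S(D, W) = -2*W
n(b) = 12 + b**2 - 6*b (n(b) = (b**2 + (-2*3)*b) + 12 = (b**2 - 6*b) + 12 = 12 + b**2 - 6*b)
(-433 + 66)*n(14) = (-433 + 66)*(12 + 14**2 - 6*14) = -367*(12 + 196 - 84) = -367*124 = -45508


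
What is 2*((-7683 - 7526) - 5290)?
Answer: -40998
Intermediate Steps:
2*((-7683 - 7526) - 5290) = 2*(-15209 - 5290) = 2*(-20499) = -40998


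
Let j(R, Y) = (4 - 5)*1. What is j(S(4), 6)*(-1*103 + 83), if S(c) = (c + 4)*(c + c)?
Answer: 20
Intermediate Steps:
S(c) = 2*c*(4 + c) (S(c) = (4 + c)*(2*c) = 2*c*(4 + c))
j(R, Y) = -1 (j(R, Y) = -1*1 = -1)
j(S(4), 6)*(-1*103 + 83) = -(-1*103 + 83) = -(-103 + 83) = -1*(-20) = 20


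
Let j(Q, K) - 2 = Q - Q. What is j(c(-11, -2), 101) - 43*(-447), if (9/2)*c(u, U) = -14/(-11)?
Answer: 19223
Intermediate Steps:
c(u, U) = 28/99 (c(u, U) = 2*(-14/(-11))/9 = 2*(-14*(-1/11))/9 = (2/9)*(14/11) = 28/99)
j(Q, K) = 2 (j(Q, K) = 2 + (Q - Q) = 2 + 0 = 2)
j(c(-11, -2), 101) - 43*(-447) = 2 - 43*(-447) = 2 + 19221 = 19223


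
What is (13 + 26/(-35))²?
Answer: 184041/1225 ≈ 150.24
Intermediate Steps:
(13 + 26/(-35))² = (13 + 26*(-1/35))² = (13 - 26/35)² = (429/35)² = 184041/1225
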